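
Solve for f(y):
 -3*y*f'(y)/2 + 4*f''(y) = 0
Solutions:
 f(y) = C1 + C2*erfi(sqrt(3)*y/4)


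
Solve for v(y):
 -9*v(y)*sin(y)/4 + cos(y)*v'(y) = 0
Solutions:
 v(y) = C1/cos(y)^(9/4)


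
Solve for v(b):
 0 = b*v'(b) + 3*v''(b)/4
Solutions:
 v(b) = C1 + C2*erf(sqrt(6)*b/3)


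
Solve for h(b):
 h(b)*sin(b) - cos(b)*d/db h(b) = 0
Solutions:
 h(b) = C1/cos(b)


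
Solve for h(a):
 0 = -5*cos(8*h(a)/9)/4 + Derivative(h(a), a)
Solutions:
 -5*a/4 - 9*log(sin(8*h(a)/9) - 1)/16 + 9*log(sin(8*h(a)/9) + 1)/16 = C1


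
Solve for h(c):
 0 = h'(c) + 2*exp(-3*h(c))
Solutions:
 h(c) = log(C1 - 6*c)/3
 h(c) = log((-3^(1/3) - 3^(5/6)*I)*(C1 - 2*c)^(1/3)/2)
 h(c) = log((-3^(1/3) + 3^(5/6)*I)*(C1 - 2*c)^(1/3)/2)


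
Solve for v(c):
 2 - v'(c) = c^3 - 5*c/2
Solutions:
 v(c) = C1 - c^4/4 + 5*c^2/4 + 2*c


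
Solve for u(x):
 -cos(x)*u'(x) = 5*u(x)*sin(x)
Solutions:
 u(x) = C1*cos(x)^5


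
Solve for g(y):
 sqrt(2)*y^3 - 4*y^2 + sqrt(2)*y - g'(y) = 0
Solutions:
 g(y) = C1 + sqrt(2)*y^4/4 - 4*y^3/3 + sqrt(2)*y^2/2


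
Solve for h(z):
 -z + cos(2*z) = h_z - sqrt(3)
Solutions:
 h(z) = C1 - z^2/2 + sqrt(3)*z + sin(2*z)/2


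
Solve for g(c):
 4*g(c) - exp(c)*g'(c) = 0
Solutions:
 g(c) = C1*exp(-4*exp(-c))


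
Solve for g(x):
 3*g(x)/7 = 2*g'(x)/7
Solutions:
 g(x) = C1*exp(3*x/2)


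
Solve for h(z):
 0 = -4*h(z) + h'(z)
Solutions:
 h(z) = C1*exp(4*z)


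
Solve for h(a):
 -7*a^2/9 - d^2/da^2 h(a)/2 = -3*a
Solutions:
 h(a) = C1 + C2*a - 7*a^4/54 + a^3


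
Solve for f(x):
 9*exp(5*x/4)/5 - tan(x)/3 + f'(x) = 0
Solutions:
 f(x) = C1 - 36*exp(5*x/4)/25 - log(cos(x))/3


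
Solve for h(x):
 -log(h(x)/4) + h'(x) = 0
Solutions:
 Integral(1/(-log(_y) + 2*log(2)), (_y, h(x))) = C1 - x


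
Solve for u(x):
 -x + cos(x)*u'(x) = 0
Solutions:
 u(x) = C1 + Integral(x/cos(x), x)


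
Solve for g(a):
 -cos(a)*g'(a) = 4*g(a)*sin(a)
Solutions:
 g(a) = C1*cos(a)^4


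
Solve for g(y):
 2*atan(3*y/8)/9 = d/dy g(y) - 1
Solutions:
 g(y) = C1 + 2*y*atan(3*y/8)/9 + y - 8*log(9*y^2 + 64)/27


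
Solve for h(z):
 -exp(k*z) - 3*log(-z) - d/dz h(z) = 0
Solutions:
 h(z) = C1 - 3*z*log(-z) + 3*z + Piecewise((-exp(k*z)/k, Ne(k, 0)), (-z, True))


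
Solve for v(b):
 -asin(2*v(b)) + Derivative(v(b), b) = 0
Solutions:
 Integral(1/asin(2*_y), (_y, v(b))) = C1 + b


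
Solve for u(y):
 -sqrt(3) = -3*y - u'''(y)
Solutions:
 u(y) = C1 + C2*y + C3*y^2 - y^4/8 + sqrt(3)*y^3/6


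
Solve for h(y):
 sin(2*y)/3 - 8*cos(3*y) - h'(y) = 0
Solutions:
 h(y) = C1 - 8*sin(3*y)/3 - cos(2*y)/6


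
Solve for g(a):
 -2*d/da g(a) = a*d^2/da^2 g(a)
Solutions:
 g(a) = C1 + C2/a


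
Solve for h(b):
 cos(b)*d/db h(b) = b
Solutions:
 h(b) = C1 + Integral(b/cos(b), b)


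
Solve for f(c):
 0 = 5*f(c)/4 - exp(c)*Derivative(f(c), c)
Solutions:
 f(c) = C1*exp(-5*exp(-c)/4)


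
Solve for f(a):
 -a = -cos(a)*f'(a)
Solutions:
 f(a) = C1 + Integral(a/cos(a), a)


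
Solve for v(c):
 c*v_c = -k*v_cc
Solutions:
 v(c) = C1 + C2*sqrt(k)*erf(sqrt(2)*c*sqrt(1/k)/2)


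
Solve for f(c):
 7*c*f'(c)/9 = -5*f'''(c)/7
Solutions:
 f(c) = C1 + Integral(C2*airyai(-7^(2/3)*75^(1/3)*c/15) + C3*airybi(-7^(2/3)*75^(1/3)*c/15), c)


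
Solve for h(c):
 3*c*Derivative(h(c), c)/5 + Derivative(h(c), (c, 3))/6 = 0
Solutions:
 h(c) = C1 + Integral(C2*airyai(-18^(1/3)*5^(2/3)*c/5) + C3*airybi(-18^(1/3)*5^(2/3)*c/5), c)


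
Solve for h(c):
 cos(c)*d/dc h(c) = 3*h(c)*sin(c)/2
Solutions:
 h(c) = C1/cos(c)^(3/2)


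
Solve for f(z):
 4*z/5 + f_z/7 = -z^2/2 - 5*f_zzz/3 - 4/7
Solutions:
 f(z) = C1 + C2*sin(sqrt(105)*z/35) + C3*cos(sqrt(105)*z/35) - 7*z^3/6 - 14*z^2/5 + 233*z/3


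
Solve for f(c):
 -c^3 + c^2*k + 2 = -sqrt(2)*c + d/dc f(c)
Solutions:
 f(c) = C1 - c^4/4 + c^3*k/3 + sqrt(2)*c^2/2 + 2*c


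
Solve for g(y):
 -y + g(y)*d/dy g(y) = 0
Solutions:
 g(y) = -sqrt(C1 + y^2)
 g(y) = sqrt(C1 + y^2)


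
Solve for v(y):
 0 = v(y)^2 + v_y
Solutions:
 v(y) = 1/(C1 + y)


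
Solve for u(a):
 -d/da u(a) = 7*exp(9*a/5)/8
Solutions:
 u(a) = C1 - 35*exp(9*a/5)/72


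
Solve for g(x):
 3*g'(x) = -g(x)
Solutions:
 g(x) = C1*exp(-x/3)


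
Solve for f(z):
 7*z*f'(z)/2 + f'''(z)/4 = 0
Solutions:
 f(z) = C1 + Integral(C2*airyai(-14^(1/3)*z) + C3*airybi(-14^(1/3)*z), z)


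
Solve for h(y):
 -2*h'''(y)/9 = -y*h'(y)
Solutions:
 h(y) = C1 + Integral(C2*airyai(6^(2/3)*y/2) + C3*airybi(6^(2/3)*y/2), y)


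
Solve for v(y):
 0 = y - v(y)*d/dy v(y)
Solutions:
 v(y) = -sqrt(C1 + y^2)
 v(y) = sqrt(C1 + y^2)


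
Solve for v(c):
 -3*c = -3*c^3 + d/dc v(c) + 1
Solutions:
 v(c) = C1 + 3*c^4/4 - 3*c^2/2 - c


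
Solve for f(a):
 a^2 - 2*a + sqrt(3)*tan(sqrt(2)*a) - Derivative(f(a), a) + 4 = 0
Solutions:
 f(a) = C1 + a^3/3 - a^2 + 4*a - sqrt(6)*log(cos(sqrt(2)*a))/2


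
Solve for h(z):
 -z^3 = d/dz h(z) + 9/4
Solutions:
 h(z) = C1 - z^4/4 - 9*z/4


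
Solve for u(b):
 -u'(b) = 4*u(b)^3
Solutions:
 u(b) = -sqrt(2)*sqrt(-1/(C1 - 4*b))/2
 u(b) = sqrt(2)*sqrt(-1/(C1 - 4*b))/2


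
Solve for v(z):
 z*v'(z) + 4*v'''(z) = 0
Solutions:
 v(z) = C1 + Integral(C2*airyai(-2^(1/3)*z/2) + C3*airybi(-2^(1/3)*z/2), z)


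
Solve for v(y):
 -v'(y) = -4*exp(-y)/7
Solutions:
 v(y) = C1 - 4*exp(-y)/7


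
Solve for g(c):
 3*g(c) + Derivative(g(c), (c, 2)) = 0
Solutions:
 g(c) = C1*sin(sqrt(3)*c) + C2*cos(sqrt(3)*c)


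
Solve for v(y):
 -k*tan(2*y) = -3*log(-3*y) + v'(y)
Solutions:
 v(y) = C1 + k*log(cos(2*y))/2 + 3*y*log(-y) - 3*y + 3*y*log(3)


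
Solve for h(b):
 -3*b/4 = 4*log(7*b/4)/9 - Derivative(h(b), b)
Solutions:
 h(b) = C1 + 3*b^2/8 + 4*b*log(b)/9 - 8*b*log(2)/9 - 4*b/9 + 4*b*log(7)/9


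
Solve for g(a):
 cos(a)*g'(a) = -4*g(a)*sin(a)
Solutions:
 g(a) = C1*cos(a)^4


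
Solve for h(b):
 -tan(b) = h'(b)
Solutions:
 h(b) = C1 + log(cos(b))


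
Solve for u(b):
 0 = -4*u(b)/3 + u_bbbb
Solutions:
 u(b) = C1*exp(-sqrt(2)*3^(3/4)*b/3) + C2*exp(sqrt(2)*3^(3/4)*b/3) + C3*sin(sqrt(2)*3^(3/4)*b/3) + C4*cos(sqrt(2)*3^(3/4)*b/3)


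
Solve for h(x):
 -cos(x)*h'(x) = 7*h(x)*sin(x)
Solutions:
 h(x) = C1*cos(x)^7


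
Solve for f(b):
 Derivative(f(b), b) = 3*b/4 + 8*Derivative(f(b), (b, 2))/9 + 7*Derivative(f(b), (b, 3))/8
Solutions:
 f(b) = C1 + C2*exp(2*b*(-16 + sqrt(1390))/63) + C3*exp(-2*b*(16 + sqrt(1390))/63) + 3*b^2/8 + 2*b/3


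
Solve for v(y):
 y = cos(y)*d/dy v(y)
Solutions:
 v(y) = C1 + Integral(y/cos(y), y)


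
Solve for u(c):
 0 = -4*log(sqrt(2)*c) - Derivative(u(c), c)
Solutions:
 u(c) = C1 - 4*c*log(c) - c*log(4) + 4*c


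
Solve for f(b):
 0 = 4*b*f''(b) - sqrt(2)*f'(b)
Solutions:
 f(b) = C1 + C2*b^(sqrt(2)/4 + 1)


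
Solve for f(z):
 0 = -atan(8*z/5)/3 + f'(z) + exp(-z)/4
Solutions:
 f(z) = C1 + z*atan(8*z/5)/3 - 5*log(64*z^2 + 25)/48 + exp(-z)/4


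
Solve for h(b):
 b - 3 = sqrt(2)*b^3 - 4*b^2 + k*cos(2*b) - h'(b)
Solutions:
 h(b) = C1 + sqrt(2)*b^4/4 - 4*b^3/3 - b^2/2 + 3*b + k*sin(2*b)/2


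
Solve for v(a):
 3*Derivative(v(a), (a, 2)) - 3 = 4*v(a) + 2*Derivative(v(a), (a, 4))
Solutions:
 v(a) = (C1*sin(2^(1/4)*a*sin(atan(sqrt(23)/3)/2)) + C2*cos(2^(1/4)*a*sin(atan(sqrt(23)/3)/2)))*exp(-2^(1/4)*a*cos(atan(sqrt(23)/3)/2)) + (C3*sin(2^(1/4)*a*sin(atan(sqrt(23)/3)/2)) + C4*cos(2^(1/4)*a*sin(atan(sqrt(23)/3)/2)))*exp(2^(1/4)*a*cos(atan(sqrt(23)/3)/2)) - 3/4


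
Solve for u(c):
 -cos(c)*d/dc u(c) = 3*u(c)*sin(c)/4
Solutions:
 u(c) = C1*cos(c)^(3/4)


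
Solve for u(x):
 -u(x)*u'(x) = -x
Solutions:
 u(x) = -sqrt(C1 + x^2)
 u(x) = sqrt(C1 + x^2)


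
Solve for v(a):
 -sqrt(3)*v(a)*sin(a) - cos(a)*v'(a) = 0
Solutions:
 v(a) = C1*cos(a)^(sqrt(3))


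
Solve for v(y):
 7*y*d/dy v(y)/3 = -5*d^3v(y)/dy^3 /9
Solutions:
 v(y) = C1 + Integral(C2*airyai(-21^(1/3)*5^(2/3)*y/5) + C3*airybi(-21^(1/3)*5^(2/3)*y/5), y)


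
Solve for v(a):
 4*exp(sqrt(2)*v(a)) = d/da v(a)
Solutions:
 v(a) = sqrt(2)*(2*log(-1/(C1 + 4*a)) - log(2))/4


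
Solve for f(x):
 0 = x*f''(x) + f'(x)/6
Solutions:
 f(x) = C1 + C2*x^(5/6)


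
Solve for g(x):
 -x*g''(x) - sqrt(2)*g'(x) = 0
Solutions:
 g(x) = C1 + C2*x^(1 - sqrt(2))


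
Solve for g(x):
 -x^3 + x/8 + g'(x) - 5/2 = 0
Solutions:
 g(x) = C1 + x^4/4 - x^2/16 + 5*x/2


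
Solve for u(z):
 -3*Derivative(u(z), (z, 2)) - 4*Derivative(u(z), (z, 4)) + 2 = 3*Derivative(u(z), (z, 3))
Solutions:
 u(z) = C1 + C2*z + z^2/3 + (C3*sin(sqrt(39)*z/8) + C4*cos(sqrt(39)*z/8))*exp(-3*z/8)


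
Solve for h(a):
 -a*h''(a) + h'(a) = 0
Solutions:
 h(a) = C1 + C2*a^2


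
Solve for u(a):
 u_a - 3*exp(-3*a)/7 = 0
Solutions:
 u(a) = C1 - exp(-3*a)/7


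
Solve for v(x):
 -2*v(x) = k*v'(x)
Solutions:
 v(x) = C1*exp(-2*x/k)


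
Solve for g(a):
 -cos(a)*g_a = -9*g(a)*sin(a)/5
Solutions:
 g(a) = C1/cos(a)^(9/5)


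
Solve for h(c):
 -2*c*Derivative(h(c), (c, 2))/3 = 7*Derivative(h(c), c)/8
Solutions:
 h(c) = C1 + C2/c^(5/16)


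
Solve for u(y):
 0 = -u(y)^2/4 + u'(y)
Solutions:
 u(y) = -4/(C1 + y)


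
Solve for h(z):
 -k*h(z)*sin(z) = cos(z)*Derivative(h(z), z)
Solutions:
 h(z) = C1*exp(k*log(cos(z)))


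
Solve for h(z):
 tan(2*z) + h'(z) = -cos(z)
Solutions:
 h(z) = C1 + log(cos(2*z))/2 - sin(z)


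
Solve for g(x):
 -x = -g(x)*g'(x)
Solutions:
 g(x) = -sqrt(C1 + x^2)
 g(x) = sqrt(C1 + x^2)


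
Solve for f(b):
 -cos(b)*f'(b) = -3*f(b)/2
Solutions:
 f(b) = C1*(sin(b) + 1)^(3/4)/(sin(b) - 1)^(3/4)


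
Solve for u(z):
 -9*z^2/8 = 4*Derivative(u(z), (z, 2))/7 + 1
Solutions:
 u(z) = C1 + C2*z - 21*z^4/128 - 7*z^2/8


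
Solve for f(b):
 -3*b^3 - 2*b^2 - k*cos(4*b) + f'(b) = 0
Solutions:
 f(b) = C1 + 3*b^4/4 + 2*b^3/3 + k*sin(4*b)/4


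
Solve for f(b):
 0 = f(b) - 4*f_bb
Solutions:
 f(b) = C1*exp(-b/2) + C2*exp(b/2)


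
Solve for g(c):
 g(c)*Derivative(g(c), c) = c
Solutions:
 g(c) = -sqrt(C1 + c^2)
 g(c) = sqrt(C1 + c^2)


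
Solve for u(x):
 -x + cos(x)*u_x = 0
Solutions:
 u(x) = C1 + Integral(x/cos(x), x)


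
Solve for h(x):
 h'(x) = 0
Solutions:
 h(x) = C1


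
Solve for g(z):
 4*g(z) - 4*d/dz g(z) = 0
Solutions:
 g(z) = C1*exp(z)


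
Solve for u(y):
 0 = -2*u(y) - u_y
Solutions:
 u(y) = C1*exp(-2*y)


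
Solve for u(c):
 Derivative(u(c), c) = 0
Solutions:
 u(c) = C1


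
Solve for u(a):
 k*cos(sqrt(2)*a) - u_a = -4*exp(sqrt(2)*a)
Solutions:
 u(a) = C1 + sqrt(2)*k*sin(sqrt(2)*a)/2 + 2*sqrt(2)*exp(sqrt(2)*a)


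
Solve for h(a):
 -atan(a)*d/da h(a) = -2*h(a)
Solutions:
 h(a) = C1*exp(2*Integral(1/atan(a), a))


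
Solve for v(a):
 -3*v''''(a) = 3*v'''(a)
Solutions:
 v(a) = C1 + C2*a + C3*a^2 + C4*exp(-a)


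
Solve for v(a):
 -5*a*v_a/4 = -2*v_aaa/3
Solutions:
 v(a) = C1 + Integral(C2*airyai(15^(1/3)*a/2) + C3*airybi(15^(1/3)*a/2), a)


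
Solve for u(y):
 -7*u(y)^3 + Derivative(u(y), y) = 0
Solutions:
 u(y) = -sqrt(2)*sqrt(-1/(C1 + 7*y))/2
 u(y) = sqrt(2)*sqrt(-1/(C1 + 7*y))/2


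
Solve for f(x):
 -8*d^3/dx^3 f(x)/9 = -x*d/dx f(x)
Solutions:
 f(x) = C1 + Integral(C2*airyai(3^(2/3)*x/2) + C3*airybi(3^(2/3)*x/2), x)


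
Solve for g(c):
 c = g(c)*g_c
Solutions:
 g(c) = -sqrt(C1 + c^2)
 g(c) = sqrt(C1 + c^2)


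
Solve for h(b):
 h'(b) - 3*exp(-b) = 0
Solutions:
 h(b) = C1 - 3*exp(-b)


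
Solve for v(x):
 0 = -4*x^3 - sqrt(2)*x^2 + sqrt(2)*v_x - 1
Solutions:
 v(x) = C1 + sqrt(2)*x^4/2 + x^3/3 + sqrt(2)*x/2


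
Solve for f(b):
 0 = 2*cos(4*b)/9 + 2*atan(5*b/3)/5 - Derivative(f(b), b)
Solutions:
 f(b) = C1 + 2*b*atan(5*b/3)/5 - 3*log(25*b^2 + 9)/25 + sin(4*b)/18


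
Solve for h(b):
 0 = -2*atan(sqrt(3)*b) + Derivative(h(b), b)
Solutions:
 h(b) = C1 + 2*b*atan(sqrt(3)*b) - sqrt(3)*log(3*b^2 + 1)/3


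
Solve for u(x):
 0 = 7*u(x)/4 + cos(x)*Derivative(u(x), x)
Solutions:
 u(x) = C1*(sin(x) - 1)^(7/8)/(sin(x) + 1)^(7/8)


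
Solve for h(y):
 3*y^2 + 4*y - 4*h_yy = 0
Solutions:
 h(y) = C1 + C2*y + y^4/16 + y^3/6


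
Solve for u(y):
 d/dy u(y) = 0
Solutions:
 u(y) = C1


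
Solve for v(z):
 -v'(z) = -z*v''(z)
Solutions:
 v(z) = C1 + C2*z^2


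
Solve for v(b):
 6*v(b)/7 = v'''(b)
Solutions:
 v(b) = C3*exp(6^(1/3)*7^(2/3)*b/7) + (C1*sin(2^(1/3)*3^(5/6)*7^(2/3)*b/14) + C2*cos(2^(1/3)*3^(5/6)*7^(2/3)*b/14))*exp(-6^(1/3)*7^(2/3)*b/14)


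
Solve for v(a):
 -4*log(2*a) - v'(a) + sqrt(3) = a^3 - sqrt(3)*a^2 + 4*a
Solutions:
 v(a) = C1 - a^4/4 + sqrt(3)*a^3/3 - 2*a^2 - 4*a*log(a) - a*log(16) + sqrt(3)*a + 4*a


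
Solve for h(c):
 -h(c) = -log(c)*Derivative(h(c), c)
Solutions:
 h(c) = C1*exp(li(c))


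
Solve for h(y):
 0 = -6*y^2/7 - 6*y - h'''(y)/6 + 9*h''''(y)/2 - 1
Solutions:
 h(y) = C1 + C2*y + C3*y^2 + C4*exp(y/27) - 3*y^5/35 - 183*y^4/14 - 9889*y^3/7


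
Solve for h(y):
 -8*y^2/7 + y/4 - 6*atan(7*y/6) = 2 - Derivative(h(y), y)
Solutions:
 h(y) = C1 + 8*y^3/21 - y^2/8 + 6*y*atan(7*y/6) + 2*y - 18*log(49*y^2 + 36)/7


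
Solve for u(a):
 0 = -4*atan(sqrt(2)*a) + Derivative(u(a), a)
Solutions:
 u(a) = C1 + 4*a*atan(sqrt(2)*a) - sqrt(2)*log(2*a^2 + 1)


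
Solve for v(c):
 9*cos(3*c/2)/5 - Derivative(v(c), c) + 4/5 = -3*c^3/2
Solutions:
 v(c) = C1 + 3*c^4/8 + 4*c/5 + 6*sin(3*c/2)/5


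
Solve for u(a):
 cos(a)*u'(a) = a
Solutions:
 u(a) = C1 + Integral(a/cos(a), a)


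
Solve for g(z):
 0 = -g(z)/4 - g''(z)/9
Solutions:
 g(z) = C1*sin(3*z/2) + C2*cos(3*z/2)


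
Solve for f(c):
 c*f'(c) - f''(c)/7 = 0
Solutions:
 f(c) = C1 + C2*erfi(sqrt(14)*c/2)


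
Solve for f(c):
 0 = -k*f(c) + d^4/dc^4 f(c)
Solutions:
 f(c) = C1*exp(-c*k^(1/4)) + C2*exp(c*k^(1/4)) + C3*exp(-I*c*k^(1/4)) + C4*exp(I*c*k^(1/4))


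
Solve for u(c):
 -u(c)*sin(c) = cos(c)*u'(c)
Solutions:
 u(c) = C1*cos(c)


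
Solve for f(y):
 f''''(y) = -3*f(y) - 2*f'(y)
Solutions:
 f(y) = (C1*sin(y*sqrt(Abs(2*2^(2/3)/(1 + sqrt(15)*I)^(1/3) - 2*2^(5/6)/sqrt(2*2^(1/3)/(1 + sqrt(15)*I)^(1/3) + (1 + sqrt(15)*I)^(1/3)) + 2^(1/3)*(1 + sqrt(15)*I)^(1/3)))/2) + C2*cos(y*sqrt(2*2^(2/3)/(1 + sqrt(15)*I)^(1/3) - 2*2^(5/6)/sqrt(2*2^(1/3)/(1 + sqrt(15)*I)^(1/3) + (1 + sqrt(15)*I)^(1/3)) + 2^(1/3)*(1 + sqrt(15)*I)^(1/3))/2))*exp(-2^(1/6)*y*sqrt(2*2^(1/3)/(1 + sqrt(15)*I)^(1/3) + (1 + sqrt(15)*I)^(1/3))/2) + (C3*sin(y*sqrt(Abs(2*2^(2/3)/(1 + sqrt(15)*I)^(1/3) + 2*2^(5/6)/sqrt(2*2^(1/3)/(1 + sqrt(15)*I)^(1/3) + (1 + sqrt(15)*I)^(1/3)) + 2^(1/3)*(1 + sqrt(15)*I)^(1/3)))/2) + C4*cos(y*sqrt(2*2^(2/3)/(1 + sqrt(15)*I)^(1/3) + 2*2^(5/6)/sqrt(2*2^(1/3)/(1 + sqrt(15)*I)^(1/3) + (1 + sqrt(15)*I)^(1/3)) + 2^(1/3)*(1 + sqrt(15)*I)^(1/3))/2))*exp(2^(1/6)*y*sqrt(2*2^(1/3)/(1 + sqrt(15)*I)^(1/3) + (1 + sqrt(15)*I)^(1/3))/2)


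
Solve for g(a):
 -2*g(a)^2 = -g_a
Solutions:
 g(a) = -1/(C1 + 2*a)


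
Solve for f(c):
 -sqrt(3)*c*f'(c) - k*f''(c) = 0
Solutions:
 f(c) = C1 + C2*sqrt(k)*erf(sqrt(2)*3^(1/4)*c*sqrt(1/k)/2)


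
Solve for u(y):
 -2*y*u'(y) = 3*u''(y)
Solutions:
 u(y) = C1 + C2*erf(sqrt(3)*y/3)


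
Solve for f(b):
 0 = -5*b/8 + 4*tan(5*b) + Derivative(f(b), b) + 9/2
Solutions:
 f(b) = C1 + 5*b^2/16 - 9*b/2 + 4*log(cos(5*b))/5


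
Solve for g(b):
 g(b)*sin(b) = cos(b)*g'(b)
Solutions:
 g(b) = C1/cos(b)


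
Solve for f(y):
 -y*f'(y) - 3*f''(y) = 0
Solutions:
 f(y) = C1 + C2*erf(sqrt(6)*y/6)


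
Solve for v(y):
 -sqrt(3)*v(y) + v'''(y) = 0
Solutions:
 v(y) = C3*exp(3^(1/6)*y) + (C1*sin(3^(2/3)*y/2) + C2*cos(3^(2/3)*y/2))*exp(-3^(1/6)*y/2)


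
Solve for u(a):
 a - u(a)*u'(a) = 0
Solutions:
 u(a) = -sqrt(C1 + a^2)
 u(a) = sqrt(C1 + a^2)


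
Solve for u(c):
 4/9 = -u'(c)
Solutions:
 u(c) = C1 - 4*c/9


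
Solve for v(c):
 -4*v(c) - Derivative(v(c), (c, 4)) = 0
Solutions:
 v(c) = (C1*sin(c) + C2*cos(c))*exp(-c) + (C3*sin(c) + C4*cos(c))*exp(c)


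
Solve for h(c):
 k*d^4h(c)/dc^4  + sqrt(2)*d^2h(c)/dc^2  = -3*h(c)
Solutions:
 h(c) = C1*exp(-2^(3/4)*c*sqrt((-sqrt(1 - 6*k) - 1)/k)/2) + C2*exp(2^(3/4)*c*sqrt((-sqrt(1 - 6*k) - 1)/k)/2) + C3*exp(-2^(3/4)*c*sqrt((sqrt(1 - 6*k) - 1)/k)/2) + C4*exp(2^(3/4)*c*sqrt((sqrt(1 - 6*k) - 1)/k)/2)


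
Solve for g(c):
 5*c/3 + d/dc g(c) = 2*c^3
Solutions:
 g(c) = C1 + c^4/2 - 5*c^2/6


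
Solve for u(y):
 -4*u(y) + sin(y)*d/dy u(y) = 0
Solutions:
 u(y) = C1*(cos(y)^2 - 2*cos(y) + 1)/(cos(y)^2 + 2*cos(y) + 1)


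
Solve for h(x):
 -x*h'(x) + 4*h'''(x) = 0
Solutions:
 h(x) = C1 + Integral(C2*airyai(2^(1/3)*x/2) + C3*airybi(2^(1/3)*x/2), x)


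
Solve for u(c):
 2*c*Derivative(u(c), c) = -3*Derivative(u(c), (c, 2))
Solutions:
 u(c) = C1 + C2*erf(sqrt(3)*c/3)


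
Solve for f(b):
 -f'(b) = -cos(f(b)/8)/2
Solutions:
 -b/2 - 4*log(sin(f(b)/8) - 1) + 4*log(sin(f(b)/8) + 1) = C1


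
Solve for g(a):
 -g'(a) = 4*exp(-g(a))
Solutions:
 g(a) = log(C1 - 4*a)


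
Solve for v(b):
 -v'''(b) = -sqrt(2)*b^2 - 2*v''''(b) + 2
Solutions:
 v(b) = C1 + C2*b + C3*b^2 + C4*exp(b/2) + sqrt(2)*b^5/60 + sqrt(2)*b^4/6 + b^3*(-1 + 4*sqrt(2))/3


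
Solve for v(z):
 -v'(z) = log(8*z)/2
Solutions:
 v(z) = C1 - z*log(z)/2 - 3*z*log(2)/2 + z/2


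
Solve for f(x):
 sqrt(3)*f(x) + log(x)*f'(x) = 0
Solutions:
 f(x) = C1*exp(-sqrt(3)*li(x))


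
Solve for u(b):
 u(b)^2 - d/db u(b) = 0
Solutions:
 u(b) = -1/(C1 + b)


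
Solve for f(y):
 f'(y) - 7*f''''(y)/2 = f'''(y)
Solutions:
 f(y) = C1 + C2*exp(-y*(4/(21*sqrt(3921) + 1315)^(1/3) + 4 + (21*sqrt(3921) + 1315)^(1/3))/42)*sin(sqrt(3)*y*(-(21*sqrt(3921) + 1315)^(1/3) + 4/(21*sqrt(3921) + 1315)^(1/3))/42) + C3*exp(-y*(4/(21*sqrt(3921) + 1315)^(1/3) + 4 + (21*sqrt(3921) + 1315)^(1/3))/42)*cos(sqrt(3)*y*(-(21*sqrt(3921) + 1315)^(1/3) + 4/(21*sqrt(3921) + 1315)^(1/3))/42) + C4*exp(y*(-2 + 4/(21*sqrt(3921) + 1315)^(1/3) + (21*sqrt(3921) + 1315)^(1/3))/21)


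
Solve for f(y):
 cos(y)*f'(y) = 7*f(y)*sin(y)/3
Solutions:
 f(y) = C1/cos(y)^(7/3)


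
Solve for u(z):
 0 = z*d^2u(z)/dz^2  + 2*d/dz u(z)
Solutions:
 u(z) = C1 + C2/z


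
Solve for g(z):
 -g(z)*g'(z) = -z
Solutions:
 g(z) = -sqrt(C1 + z^2)
 g(z) = sqrt(C1 + z^2)


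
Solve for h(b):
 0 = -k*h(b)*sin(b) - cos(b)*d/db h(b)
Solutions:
 h(b) = C1*exp(k*log(cos(b)))


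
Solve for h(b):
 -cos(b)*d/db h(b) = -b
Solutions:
 h(b) = C1 + Integral(b/cos(b), b)


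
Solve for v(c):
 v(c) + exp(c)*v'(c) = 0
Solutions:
 v(c) = C1*exp(exp(-c))


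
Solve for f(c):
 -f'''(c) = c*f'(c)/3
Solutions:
 f(c) = C1 + Integral(C2*airyai(-3^(2/3)*c/3) + C3*airybi(-3^(2/3)*c/3), c)


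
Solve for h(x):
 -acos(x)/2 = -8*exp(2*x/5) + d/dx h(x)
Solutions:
 h(x) = C1 - x*acos(x)/2 + sqrt(1 - x^2)/2 + 20*exp(2*x/5)


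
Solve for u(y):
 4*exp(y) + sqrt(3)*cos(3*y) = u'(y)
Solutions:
 u(y) = C1 + 4*exp(y) + sqrt(3)*sin(3*y)/3


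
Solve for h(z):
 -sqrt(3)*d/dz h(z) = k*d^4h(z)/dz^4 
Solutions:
 h(z) = C1 + C2*exp(3^(1/6)*z*(-1/k)^(1/3)) + C3*exp(z*(-1/k)^(1/3)*(-3^(1/6) + 3^(2/3)*I)/2) + C4*exp(-z*(-1/k)^(1/3)*(3^(1/6) + 3^(2/3)*I)/2)


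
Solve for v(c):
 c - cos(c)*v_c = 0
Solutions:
 v(c) = C1 + Integral(c/cos(c), c)


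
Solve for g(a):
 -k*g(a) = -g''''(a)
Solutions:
 g(a) = C1*exp(-a*k^(1/4)) + C2*exp(a*k^(1/4)) + C3*exp(-I*a*k^(1/4)) + C4*exp(I*a*k^(1/4))


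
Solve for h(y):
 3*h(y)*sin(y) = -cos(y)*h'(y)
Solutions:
 h(y) = C1*cos(y)^3


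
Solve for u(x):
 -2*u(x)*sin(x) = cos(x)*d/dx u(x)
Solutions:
 u(x) = C1*cos(x)^2


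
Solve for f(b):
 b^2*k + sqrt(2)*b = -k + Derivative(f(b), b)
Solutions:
 f(b) = C1 + b^3*k/3 + sqrt(2)*b^2/2 + b*k


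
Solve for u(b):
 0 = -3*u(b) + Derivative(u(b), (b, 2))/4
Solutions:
 u(b) = C1*exp(-2*sqrt(3)*b) + C2*exp(2*sqrt(3)*b)


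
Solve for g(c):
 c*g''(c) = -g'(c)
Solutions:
 g(c) = C1 + C2*log(c)


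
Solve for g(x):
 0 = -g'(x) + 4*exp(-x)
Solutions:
 g(x) = C1 - 4*exp(-x)


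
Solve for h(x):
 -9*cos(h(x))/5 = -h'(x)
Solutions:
 -9*x/5 - log(sin(h(x)) - 1)/2 + log(sin(h(x)) + 1)/2 = C1


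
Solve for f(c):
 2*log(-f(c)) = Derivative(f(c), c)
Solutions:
 -li(-f(c)) = C1 + 2*c


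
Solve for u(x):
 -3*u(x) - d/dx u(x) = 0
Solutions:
 u(x) = C1*exp(-3*x)


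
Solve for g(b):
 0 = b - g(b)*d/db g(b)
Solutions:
 g(b) = -sqrt(C1 + b^2)
 g(b) = sqrt(C1 + b^2)


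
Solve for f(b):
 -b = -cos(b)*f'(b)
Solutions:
 f(b) = C1 + Integral(b/cos(b), b)


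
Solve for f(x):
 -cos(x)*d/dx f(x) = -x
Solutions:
 f(x) = C1 + Integral(x/cos(x), x)


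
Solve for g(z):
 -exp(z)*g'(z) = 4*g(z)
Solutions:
 g(z) = C1*exp(4*exp(-z))


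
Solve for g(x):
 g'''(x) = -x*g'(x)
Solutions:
 g(x) = C1 + Integral(C2*airyai(-x) + C3*airybi(-x), x)


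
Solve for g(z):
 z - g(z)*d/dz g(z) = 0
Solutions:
 g(z) = -sqrt(C1 + z^2)
 g(z) = sqrt(C1 + z^2)


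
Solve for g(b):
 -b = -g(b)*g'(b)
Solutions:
 g(b) = -sqrt(C1 + b^2)
 g(b) = sqrt(C1 + b^2)


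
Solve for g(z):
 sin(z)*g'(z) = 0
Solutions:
 g(z) = C1


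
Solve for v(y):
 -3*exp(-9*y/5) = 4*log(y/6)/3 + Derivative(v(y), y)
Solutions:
 v(y) = C1 - 4*y*log(y)/3 + 4*y*(1 + log(6))/3 + 5*exp(-9*y/5)/3


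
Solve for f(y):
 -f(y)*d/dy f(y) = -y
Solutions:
 f(y) = -sqrt(C1 + y^2)
 f(y) = sqrt(C1 + y^2)


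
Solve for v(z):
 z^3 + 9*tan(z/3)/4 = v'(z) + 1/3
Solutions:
 v(z) = C1 + z^4/4 - z/3 - 27*log(cos(z/3))/4


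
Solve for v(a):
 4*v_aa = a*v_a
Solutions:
 v(a) = C1 + C2*erfi(sqrt(2)*a/4)


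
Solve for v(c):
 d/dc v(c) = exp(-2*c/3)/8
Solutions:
 v(c) = C1 - 3*exp(-2*c/3)/16


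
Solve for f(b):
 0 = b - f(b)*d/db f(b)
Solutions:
 f(b) = -sqrt(C1 + b^2)
 f(b) = sqrt(C1 + b^2)


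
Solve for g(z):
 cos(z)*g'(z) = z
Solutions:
 g(z) = C1 + Integral(z/cos(z), z)


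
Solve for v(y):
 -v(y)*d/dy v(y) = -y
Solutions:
 v(y) = -sqrt(C1 + y^2)
 v(y) = sqrt(C1 + y^2)


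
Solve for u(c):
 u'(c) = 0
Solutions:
 u(c) = C1


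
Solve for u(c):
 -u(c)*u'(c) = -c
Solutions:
 u(c) = -sqrt(C1 + c^2)
 u(c) = sqrt(C1 + c^2)


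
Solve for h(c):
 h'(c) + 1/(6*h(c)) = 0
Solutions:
 h(c) = -sqrt(C1 - 3*c)/3
 h(c) = sqrt(C1 - 3*c)/3


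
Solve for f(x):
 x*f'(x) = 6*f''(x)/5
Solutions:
 f(x) = C1 + C2*erfi(sqrt(15)*x/6)


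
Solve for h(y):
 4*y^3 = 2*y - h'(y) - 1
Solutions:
 h(y) = C1 - y^4 + y^2 - y


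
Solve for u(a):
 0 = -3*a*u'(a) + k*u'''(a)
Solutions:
 u(a) = C1 + Integral(C2*airyai(3^(1/3)*a*(1/k)^(1/3)) + C3*airybi(3^(1/3)*a*(1/k)^(1/3)), a)


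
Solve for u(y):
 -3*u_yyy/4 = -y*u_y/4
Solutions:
 u(y) = C1 + Integral(C2*airyai(3^(2/3)*y/3) + C3*airybi(3^(2/3)*y/3), y)


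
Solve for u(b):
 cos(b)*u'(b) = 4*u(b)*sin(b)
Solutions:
 u(b) = C1/cos(b)^4


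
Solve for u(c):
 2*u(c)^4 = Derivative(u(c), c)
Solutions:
 u(c) = (-1/(C1 + 6*c))^(1/3)
 u(c) = (-1/(C1 + 2*c))^(1/3)*(-3^(2/3) - 3*3^(1/6)*I)/6
 u(c) = (-1/(C1 + 2*c))^(1/3)*(-3^(2/3) + 3*3^(1/6)*I)/6


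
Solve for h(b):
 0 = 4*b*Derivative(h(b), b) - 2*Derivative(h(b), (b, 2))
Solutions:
 h(b) = C1 + C2*erfi(b)


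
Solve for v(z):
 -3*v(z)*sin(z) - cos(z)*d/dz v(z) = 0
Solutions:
 v(z) = C1*cos(z)^3


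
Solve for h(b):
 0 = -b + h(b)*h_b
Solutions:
 h(b) = -sqrt(C1 + b^2)
 h(b) = sqrt(C1 + b^2)


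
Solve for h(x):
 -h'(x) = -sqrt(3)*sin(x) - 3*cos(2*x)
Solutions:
 h(x) = C1 + 3*sin(2*x)/2 - sqrt(3)*cos(x)


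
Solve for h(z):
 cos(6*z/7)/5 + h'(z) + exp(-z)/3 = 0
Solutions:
 h(z) = C1 - 7*sin(6*z/7)/30 + exp(-z)/3


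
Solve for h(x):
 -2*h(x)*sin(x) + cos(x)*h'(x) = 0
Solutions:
 h(x) = C1/cos(x)^2


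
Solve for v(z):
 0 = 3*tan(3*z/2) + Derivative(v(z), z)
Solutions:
 v(z) = C1 + 2*log(cos(3*z/2))


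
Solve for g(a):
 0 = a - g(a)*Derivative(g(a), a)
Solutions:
 g(a) = -sqrt(C1 + a^2)
 g(a) = sqrt(C1 + a^2)


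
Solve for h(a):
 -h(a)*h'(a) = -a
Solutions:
 h(a) = -sqrt(C1 + a^2)
 h(a) = sqrt(C1 + a^2)


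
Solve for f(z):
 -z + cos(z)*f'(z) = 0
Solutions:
 f(z) = C1 + Integral(z/cos(z), z)


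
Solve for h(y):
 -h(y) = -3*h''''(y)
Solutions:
 h(y) = C1*exp(-3^(3/4)*y/3) + C2*exp(3^(3/4)*y/3) + C3*sin(3^(3/4)*y/3) + C4*cos(3^(3/4)*y/3)


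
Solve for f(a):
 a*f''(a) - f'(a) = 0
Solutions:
 f(a) = C1 + C2*a^2


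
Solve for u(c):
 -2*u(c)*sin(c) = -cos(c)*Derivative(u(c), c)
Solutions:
 u(c) = C1/cos(c)^2


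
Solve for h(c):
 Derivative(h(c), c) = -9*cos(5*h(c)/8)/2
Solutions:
 9*c/2 - 4*log(sin(5*h(c)/8) - 1)/5 + 4*log(sin(5*h(c)/8) + 1)/5 = C1


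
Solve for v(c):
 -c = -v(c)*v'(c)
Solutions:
 v(c) = -sqrt(C1 + c^2)
 v(c) = sqrt(C1 + c^2)


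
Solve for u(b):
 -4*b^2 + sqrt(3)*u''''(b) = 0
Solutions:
 u(b) = C1 + C2*b + C3*b^2 + C4*b^3 + sqrt(3)*b^6/270


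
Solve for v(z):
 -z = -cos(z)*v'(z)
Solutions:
 v(z) = C1 + Integral(z/cos(z), z)


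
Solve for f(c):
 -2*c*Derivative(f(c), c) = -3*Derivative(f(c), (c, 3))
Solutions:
 f(c) = C1 + Integral(C2*airyai(2^(1/3)*3^(2/3)*c/3) + C3*airybi(2^(1/3)*3^(2/3)*c/3), c)


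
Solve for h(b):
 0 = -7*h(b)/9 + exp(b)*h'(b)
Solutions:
 h(b) = C1*exp(-7*exp(-b)/9)


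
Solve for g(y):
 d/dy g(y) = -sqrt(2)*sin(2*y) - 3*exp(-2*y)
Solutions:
 g(y) = C1 + sqrt(2)*cos(2*y)/2 + 3*exp(-2*y)/2


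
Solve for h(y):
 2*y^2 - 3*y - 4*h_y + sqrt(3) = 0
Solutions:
 h(y) = C1 + y^3/6 - 3*y^2/8 + sqrt(3)*y/4


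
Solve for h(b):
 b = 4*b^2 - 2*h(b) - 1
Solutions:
 h(b) = 2*b^2 - b/2 - 1/2


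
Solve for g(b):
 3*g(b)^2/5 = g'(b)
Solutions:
 g(b) = -5/(C1 + 3*b)


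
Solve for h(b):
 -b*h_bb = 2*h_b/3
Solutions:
 h(b) = C1 + C2*b^(1/3)


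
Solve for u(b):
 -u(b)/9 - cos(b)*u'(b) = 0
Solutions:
 u(b) = C1*(sin(b) - 1)^(1/18)/(sin(b) + 1)^(1/18)


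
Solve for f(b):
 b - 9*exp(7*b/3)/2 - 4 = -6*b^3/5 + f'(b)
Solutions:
 f(b) = C1 + 3*b^4/10 + b^2/2 - 4*b - 27*exp(7*b/3)/14


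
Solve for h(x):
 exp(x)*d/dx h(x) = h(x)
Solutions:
 h(x) = C1*exp(-exp(-x))


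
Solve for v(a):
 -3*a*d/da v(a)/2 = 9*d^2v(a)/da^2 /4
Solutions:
 v(a) = C1 + C2*erf(sqrt(3)*a/3)


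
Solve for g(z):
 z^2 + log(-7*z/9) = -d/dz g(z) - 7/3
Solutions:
 g(z) = C1 - z^3/3 - z*log(-z) + z*(-log(7) - 4/3 + 2*log(3))


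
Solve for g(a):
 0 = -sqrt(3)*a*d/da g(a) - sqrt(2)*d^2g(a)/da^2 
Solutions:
 g(a) = C1 + C2*erf(6^(1/4)*a/2)


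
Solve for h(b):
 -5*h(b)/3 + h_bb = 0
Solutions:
 h(b) = C1*exp(-sqrt(15)*b/3) + C2*exp(sqrt(15)*b/3)


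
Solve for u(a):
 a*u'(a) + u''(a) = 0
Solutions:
 u(a) = C1 + C2*erf(sqrt(2)*a/2)


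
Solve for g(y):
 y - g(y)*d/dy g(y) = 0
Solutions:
 g(y) = -sqrt(C1 + y^2)
 g(y) = sqrt(C1 + y^2)


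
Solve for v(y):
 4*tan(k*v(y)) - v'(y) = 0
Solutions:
 v(y) = Piecewise((-asin(exp(C1*k + 4*k*y))/k + pi/k, Ne(k, 0)), (nan, True))
 v(y) = Piecewise((asin(exp(C1*k + 4*k*y))/k, Ne(k, 0)), (nan, True))


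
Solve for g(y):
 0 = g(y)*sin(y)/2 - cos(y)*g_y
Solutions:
 g(y) = C1/sqrt(cos(y))


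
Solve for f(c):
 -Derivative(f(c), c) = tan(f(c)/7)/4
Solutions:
 f(c) = -7*asin(C1*exp(-c/28)) + 7*pi
 f(c) = 7*asin(C1*exp(-c/28))


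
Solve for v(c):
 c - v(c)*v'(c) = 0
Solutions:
 v(c) = -sqrt(C1 + c^2)
 v(c) = sqrt(C1 + c^2)


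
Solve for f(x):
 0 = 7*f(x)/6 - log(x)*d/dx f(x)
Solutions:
 f(x) = C1*exp(7*li(x)/6)


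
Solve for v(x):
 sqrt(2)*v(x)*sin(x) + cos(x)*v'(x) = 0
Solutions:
 v(x) = C1*cos(x)^(sqrt(2))


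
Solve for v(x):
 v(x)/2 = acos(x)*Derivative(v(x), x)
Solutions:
 v(x) = C1*exp(Integral(1/acos(x), x)/2)


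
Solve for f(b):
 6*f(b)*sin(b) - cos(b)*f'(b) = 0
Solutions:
 f(b) = C1/cos(b)^6


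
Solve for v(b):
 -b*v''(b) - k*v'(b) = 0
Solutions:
 v(b) = C1 + b^(1 - re(k))*(C2*sin(log(b)*Abs(im(k))) + C3*cos(log(b)*im(k)))


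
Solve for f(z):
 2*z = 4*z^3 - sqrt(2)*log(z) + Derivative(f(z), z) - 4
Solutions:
 f(z) = C1 - z^4 + z^2 + sqrt(2)*z*log(z) - sqrt(2)*z + 4*z


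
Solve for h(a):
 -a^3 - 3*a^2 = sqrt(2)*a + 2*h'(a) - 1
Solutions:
 h(a) = C1 - a^4/8 - a^3/2 - sqrt(2)*a^2/4 + a/2


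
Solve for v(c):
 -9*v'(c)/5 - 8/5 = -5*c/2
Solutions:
 v(c) = C1 + 25*c^2/36 - 8*c/9


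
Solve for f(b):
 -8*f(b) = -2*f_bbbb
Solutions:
 f(b) = C1*exp(-sqrt(2)*b) + C2*exp(sqrt(2)*b) + C3*sin(sqrt(2)*b) + C4*cos(sqrt(2)*b)


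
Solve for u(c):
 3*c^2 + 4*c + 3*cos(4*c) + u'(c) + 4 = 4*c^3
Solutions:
 u(c) = C1 + c^4 - c^3 - 2*c^2 - 4*c - 3*sin(4*c)/4


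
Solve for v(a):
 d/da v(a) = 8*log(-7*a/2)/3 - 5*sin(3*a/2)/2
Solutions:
 v(a) = C1 + 8*a*log(-a)/3 - 8*a/3 - 8*a*log(2)/3 + 8*a*log(7)/3 + 5*cos(3*a/2)/3


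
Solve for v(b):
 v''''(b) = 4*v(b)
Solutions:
 v(b) = C1*exp(-sqrt(2)*b) + C2*exp(sqrt(2)*b) + C3*sin(sqrt(2)*b) + C4*cos(sqrt(2)*b)


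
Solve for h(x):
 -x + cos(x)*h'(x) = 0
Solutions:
 h(x) = C1 + Integral(x/cos(x), x)


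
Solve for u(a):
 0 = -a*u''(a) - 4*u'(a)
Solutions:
 u(a) = C1 + C2/a^3


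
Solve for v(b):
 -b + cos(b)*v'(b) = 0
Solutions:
 v(b) = C1 + Integral(b/cos(b), b)


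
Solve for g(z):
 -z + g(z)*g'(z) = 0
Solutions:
 g(z) = -sqrt(C1 + z^2)
 g(z) = sqrt(C1 + z^2)


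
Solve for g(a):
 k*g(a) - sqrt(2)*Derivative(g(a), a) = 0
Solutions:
 g(a) = C1*exp(sqrt(2)*a*k/2)


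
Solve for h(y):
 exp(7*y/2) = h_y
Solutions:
 h(y) = C1 + 2*exp(7*y/2)/7


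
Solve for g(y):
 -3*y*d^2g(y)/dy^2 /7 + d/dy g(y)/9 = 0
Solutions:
 g(y) = C1 + C2*y^(34/27)


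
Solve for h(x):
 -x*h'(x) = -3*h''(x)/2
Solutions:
 h(x) = C1 + C2*erfi(sqrt(3)*x/3)


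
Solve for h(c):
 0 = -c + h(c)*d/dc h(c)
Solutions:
 h(c) = -sqrt(C1 + c^2)
 h(c) = sqrt(C1 + c^2)


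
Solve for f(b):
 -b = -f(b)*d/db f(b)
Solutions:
 f(b) = -sqrt(C1 + b^2)
 f(b) = sqrt(C1 + b^2)


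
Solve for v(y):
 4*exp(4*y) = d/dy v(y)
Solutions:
 v(y) = C1 + exp(4*y)


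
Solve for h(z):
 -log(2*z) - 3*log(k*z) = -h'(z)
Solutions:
 h(z) = C1 + z*(3*log(k) - 4 + log(2)) + 4*z*log(z)


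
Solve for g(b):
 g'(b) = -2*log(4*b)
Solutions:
 g(b) = C1 - 2*b*log(b) - b*log(16) + 2*b


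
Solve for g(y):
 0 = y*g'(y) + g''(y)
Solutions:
 g(y) = C1 + C2*erf(sqrt(2)*y/2)


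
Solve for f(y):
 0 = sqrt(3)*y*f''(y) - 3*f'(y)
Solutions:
 f(y) = C1 + C2*y^(1 + sqrt(3))


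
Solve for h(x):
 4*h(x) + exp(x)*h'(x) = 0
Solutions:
 h(x) = C1*exp(4*exp(-x))


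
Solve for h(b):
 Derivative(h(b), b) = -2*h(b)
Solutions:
 h(b) = C1*exp(-2*b)


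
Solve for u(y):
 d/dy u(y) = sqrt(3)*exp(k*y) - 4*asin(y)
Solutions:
 u(y) = C1 - 4*y*asin(y) - 4*sqrt(1 - y^2) + sqrt(3)*Piecewise((exp(k*y)/k, Ne(k, 0)), (y, True))


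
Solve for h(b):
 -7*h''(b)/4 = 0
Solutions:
 h(b) = C1 + C2*b


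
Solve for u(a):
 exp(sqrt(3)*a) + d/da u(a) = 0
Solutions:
 u(a) = C1 - sqrt(3)*exp(sqrt(3)*a)/3


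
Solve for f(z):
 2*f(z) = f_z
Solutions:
 f(z) = C1*exp(2*z)


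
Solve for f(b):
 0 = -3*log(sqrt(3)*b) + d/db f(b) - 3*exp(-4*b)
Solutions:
 f(b) = C1 + 3*b*log(b) + b*(-3 + 3*log(3)/2) - 3*exp(-4*b)/4


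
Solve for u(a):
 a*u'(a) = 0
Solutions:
 u(a) = C1


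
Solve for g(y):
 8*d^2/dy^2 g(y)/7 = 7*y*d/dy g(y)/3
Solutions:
 g(y) = C1 + C2*erfi(7*sqrt(3)*y/12)


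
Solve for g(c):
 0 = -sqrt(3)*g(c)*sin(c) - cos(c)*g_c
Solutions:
 g(c) = C1*cos(c)^(sqrt(3))


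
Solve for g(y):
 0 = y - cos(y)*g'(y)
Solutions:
 g(y) = C1 + Integral(y/cos(y), y)


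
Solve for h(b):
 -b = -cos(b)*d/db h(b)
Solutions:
 h(b) = C1 + Integral(b/cos(b), b)


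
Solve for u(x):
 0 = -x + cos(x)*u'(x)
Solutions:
 u(x) = C1 + Integral(x/cos(x), x)


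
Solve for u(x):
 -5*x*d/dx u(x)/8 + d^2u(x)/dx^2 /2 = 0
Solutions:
 u(x) = C1 + C2*erfi(sqrt(10)*x/4)


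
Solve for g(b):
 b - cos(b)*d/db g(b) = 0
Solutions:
 g(b) = C1 + Integral(b/cos(b), b)


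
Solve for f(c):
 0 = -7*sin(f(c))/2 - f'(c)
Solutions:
 f(c) = -acos((-C1 - exp(7*c))/(C1 - exp(7*c))) + 2*pi
 f(c) = acos((-C1 - exp(7*c))/(C1 - exp(7*c)))


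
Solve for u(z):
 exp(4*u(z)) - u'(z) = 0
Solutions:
 u(z) = log(-(-1/(C1 + 4*z))^(1/4))
 u(z) = log(-1/(C1 + 4*z))/4
 u(z) = log(-I*(-1/(C1 + 4*z))^(1/4))
 u(z) = log(I*(-1/(C1 + 4*z))^(1/4))


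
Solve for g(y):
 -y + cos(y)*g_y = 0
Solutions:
 g(y) = C1 + Integral(y/cos(y), y)


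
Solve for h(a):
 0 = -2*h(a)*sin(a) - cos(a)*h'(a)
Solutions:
 h(a) = C1*cos(a)^2


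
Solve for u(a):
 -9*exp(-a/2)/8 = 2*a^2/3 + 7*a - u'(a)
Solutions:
 u(a) = C1 + 2*a^3/9 + 7*a^2/2 - 9*exp(-a/2)/4


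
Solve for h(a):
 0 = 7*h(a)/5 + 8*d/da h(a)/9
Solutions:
 h(a) = C1*exp(-63*a/40)


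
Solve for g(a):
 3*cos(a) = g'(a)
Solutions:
 g(a) = C1 + 3*sin(a)


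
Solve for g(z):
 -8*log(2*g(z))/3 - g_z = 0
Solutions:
 3*Integral(1/(log(_y) + log(2)), (_y, g(z)))/8 = C1 - z


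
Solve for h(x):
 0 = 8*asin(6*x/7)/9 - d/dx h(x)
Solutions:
 h(x) = C1 + 8*x*asin(6*x/7)/9 + 4*sqrt(49 - 36*x^2)/27


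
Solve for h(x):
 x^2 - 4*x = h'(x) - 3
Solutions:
 h(x) = C1 + x^3/3 - 2*x^2 + 3*x


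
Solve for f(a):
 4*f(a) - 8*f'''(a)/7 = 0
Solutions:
 f(a) = C3*exp(2^(2/3)*7^(1/3)*a/2) + (C1*sin(2^(2/3)*sqrt(3)*7^(1/3)*a/4) + C2*cos(2^(2/3)*sqrt(3)*7^(1/3)*a/4))*exp(-2^(2/3)*7^(1/3)*a/4)


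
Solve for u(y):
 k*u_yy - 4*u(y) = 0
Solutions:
 u(y) = C1*exp(-2*y*sqrt(1/k)) + C2*exp(2*y*sqrt(1/k))


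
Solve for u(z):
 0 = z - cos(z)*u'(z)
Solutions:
 u(z) = C1 + Integral(z/cos(z), z)


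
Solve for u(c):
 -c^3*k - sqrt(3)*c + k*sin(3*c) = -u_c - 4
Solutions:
 u(c) = C1 + c^4*k/4 + sqrt(3)*c^2/2 - 4*c + k*cos(3*c)/3


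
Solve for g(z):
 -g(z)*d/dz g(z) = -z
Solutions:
 g(z) = -sqrt(C1 + z^2)
 g(z) = sqrt(C1 + z^2)


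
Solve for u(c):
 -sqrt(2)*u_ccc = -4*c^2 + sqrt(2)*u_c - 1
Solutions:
 u(c) = C1 + C2*sin(c) + C3*cos(c) + 2*sqrt(2)*c^3/3 - 7*sqrt(2)*c/2


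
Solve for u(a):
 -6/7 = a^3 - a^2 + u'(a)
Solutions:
 u(a) = C1 - a^4/4 + a^3/3 - 6*a/7


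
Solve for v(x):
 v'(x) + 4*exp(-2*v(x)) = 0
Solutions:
 v(x) = log(-sqrt(C1 - 8*x))
 v(x) = log(C1 - 8*x)/2


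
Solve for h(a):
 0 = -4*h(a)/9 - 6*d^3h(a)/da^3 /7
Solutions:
 h(a) = C3*exp(-14^(1/3)*a/3) + (C1*sin(14^(1/3)*sqrt(3)*a/6) + C2*cos(14^(1/3)*sqrt(3)*a/6))*exp(14^(1/3)*a/6)


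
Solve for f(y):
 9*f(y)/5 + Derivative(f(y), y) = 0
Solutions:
 f(y) = C1*exp(-9*y/5)


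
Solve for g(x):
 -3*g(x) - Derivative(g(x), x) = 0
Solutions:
 g(x) = C1*exp(-3*x)


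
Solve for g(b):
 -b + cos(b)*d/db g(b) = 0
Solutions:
 g(b) = C1 + Integral(b/cos(b), b)


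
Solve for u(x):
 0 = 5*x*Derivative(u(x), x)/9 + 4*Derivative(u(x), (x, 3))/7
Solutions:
 u(x) = C1 + Integral(C2*airyai(-210^(1/3)*x/6) + C3*airybi(-210^(1/3)*x/6), x)


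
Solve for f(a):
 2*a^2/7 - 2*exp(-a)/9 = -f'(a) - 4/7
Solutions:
 f(a) = C1 - 2*a^3/21 - 4*a/7 - 2*exp(-a)/9


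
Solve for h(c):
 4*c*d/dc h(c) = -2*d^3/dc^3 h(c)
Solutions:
 h(c) = C1 + Integral(C2*airyai(-2^(1/3)*c) + C3*airybi(-2^(1/3)*c), c)


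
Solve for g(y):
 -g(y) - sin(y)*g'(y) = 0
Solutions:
 g(y) = C1*sqrt(cos(y) + 1)/sqrt(cos(y) - 1)


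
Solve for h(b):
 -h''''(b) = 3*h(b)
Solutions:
 h(b) = (C1*sin(sqrt(2)*3^(1/4)*b/2) + C2*cos(sqrt(2)*3^(1/4)*b/2))*exp(-sqrt(2)*3^(1/4)*b/2) + (C3*sin(sqrt(2)*3^(1/4)*b/2) + C4*cos(sqrt(2)*3^(1/4)*b/2))*exp(sqrt(2)*3^(1/4)*b/2)


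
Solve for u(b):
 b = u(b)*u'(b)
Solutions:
 u(b) = -sqrt(C1 + b^2)
 u(b) = sqrt(C1 + b^2)


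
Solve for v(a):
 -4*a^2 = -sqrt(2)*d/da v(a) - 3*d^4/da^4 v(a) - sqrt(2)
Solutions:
 v(a) = C1 + C4*exp(-2^(1/6)*3^(2/3)*a/3) + 2*sqrt(2)*a^3/3 - a + (C2*sin(6^(1/6)*a/2) + C3*cos(6^(1/6)*a/2))*exp(2^(1/6)*3^(2/3)*a/6)


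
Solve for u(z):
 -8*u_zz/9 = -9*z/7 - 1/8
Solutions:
 u(z) = C1 + C2*z + 27*z^3/112 + 9*z^2/128


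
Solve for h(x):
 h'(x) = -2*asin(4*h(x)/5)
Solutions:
 Integral(1/asin(4*_y/5), (_y, h(x))) = C1 - 2*x


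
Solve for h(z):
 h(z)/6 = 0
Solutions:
 h(z) = 0


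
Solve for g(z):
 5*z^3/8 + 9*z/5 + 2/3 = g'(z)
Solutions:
 g(z) = C1 + 5*z^4/32 + 9*z^2/10 + 2*z/3


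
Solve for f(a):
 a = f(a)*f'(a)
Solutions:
 f(a) = -sqrt(C1 + a^2)
 f(a) = sqrt(C1 + a^2)


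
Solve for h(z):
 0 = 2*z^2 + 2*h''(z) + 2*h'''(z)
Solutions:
 h(z) = C1 + C2*z + C3*exp(-z) - z^4/12 + z^3/3 - z^2


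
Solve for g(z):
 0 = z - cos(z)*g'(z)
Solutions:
 g(z) = C1 + Integral(z/cos(z), z)


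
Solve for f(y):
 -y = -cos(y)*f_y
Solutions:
 f(y) = C1 + Integral(y/cos(y), y)


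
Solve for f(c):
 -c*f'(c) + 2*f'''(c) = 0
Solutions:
 f(c) = C1 + Integral(C2*airyai(2^(2/3)*c/2) + C3*airybi(2^(2/3)*c/2), c)


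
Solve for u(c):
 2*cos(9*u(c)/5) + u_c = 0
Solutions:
 2*c - 5*log(sin(9*u(c)/5) - 1)/18 + 5*log(sin(9*u(c)/5) + 1)/18 = C1


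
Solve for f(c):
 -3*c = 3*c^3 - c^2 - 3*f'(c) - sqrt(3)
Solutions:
 f(c) = C1 + c^4/4 - c^3/9 + c^2/2 - sqrt(3)*c/3


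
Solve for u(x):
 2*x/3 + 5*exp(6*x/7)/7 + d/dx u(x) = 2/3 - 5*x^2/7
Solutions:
 u(x) = C1 - 5*x^3/21 - x^2/3 + 2*x/3 - 5*exp(6*x/7)/6


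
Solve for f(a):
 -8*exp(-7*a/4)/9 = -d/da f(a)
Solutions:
 f(a) = C1 - 32*exp(-7*a/4)/63


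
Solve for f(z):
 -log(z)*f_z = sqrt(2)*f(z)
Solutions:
 f(z) = C1*exp(-sqrt(2)*li(z))


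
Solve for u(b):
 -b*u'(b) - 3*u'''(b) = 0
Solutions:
 u(b) = C1 + Integral(C2*airyai(-3^(2/3)*b/3) + C3*airybi(-3^(2/3)*b/3), b)


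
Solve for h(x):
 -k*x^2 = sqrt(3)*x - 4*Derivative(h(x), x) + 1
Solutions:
 h(x) = C1 + k*x^3/12 + sqrt(3)*x^2/8 + x/4


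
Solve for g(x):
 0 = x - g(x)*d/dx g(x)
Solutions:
 g(x) = -sqrt(C1 + x^2)
 g(x) = sqrt(C1 + x^2)


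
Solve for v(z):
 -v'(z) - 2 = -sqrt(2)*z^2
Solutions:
 v(z) = C1 + sqrt(2)*z^3/3 - 2*z


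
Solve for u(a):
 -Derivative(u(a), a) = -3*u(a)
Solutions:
 u(a) = C1*exp(3*a)


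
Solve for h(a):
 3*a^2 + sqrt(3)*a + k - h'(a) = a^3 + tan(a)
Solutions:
 h(a) = C1 - a^4/4 + a^3 + sqrt(3)*a^2/2 + a*k + log(cos(a))


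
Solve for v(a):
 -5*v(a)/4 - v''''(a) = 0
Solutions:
 v(a) = (C1*sin(5^(1/4)*a/2) + C2*cos(5^(1/4)*a/2))*exp(-5^(1/4)*a/2) + (C3*sin(5^(1/4)*a/2) + C4*cos(5^(1/4)*a/2))*exp(5^(1/4)*a/2)


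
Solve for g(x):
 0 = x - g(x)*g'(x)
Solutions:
 g(x) = -sqrt(C1 + x^2)
 g(x) = sqrt(C1 + x^2)


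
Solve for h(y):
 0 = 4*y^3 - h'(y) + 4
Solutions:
 h(y) = C1 + y^4 + 4*y


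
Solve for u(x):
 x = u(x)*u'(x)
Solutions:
 u(x) = -sqrt(C1 + x^2)
 u(x) = sqrt(C1 + x^2)


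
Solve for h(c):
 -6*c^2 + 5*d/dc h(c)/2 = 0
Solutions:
 h(c) = C1 + 4*c^3/5


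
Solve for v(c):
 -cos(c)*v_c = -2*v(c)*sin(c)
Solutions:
 v(c) = C1/cos(c)^2


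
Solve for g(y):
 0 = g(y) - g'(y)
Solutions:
 g(y) = C1*exp(y)


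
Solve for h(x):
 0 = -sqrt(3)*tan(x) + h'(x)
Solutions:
 h(x) = C1 - sqrt(3)*log(cos(x))


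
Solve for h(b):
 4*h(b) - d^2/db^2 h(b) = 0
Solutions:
 h(b) = C1*exp(-2*b) + C2*exp(2*b)


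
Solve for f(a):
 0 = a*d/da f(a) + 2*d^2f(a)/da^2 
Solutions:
 f(a) = C1 + C2*erf(a/2)
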